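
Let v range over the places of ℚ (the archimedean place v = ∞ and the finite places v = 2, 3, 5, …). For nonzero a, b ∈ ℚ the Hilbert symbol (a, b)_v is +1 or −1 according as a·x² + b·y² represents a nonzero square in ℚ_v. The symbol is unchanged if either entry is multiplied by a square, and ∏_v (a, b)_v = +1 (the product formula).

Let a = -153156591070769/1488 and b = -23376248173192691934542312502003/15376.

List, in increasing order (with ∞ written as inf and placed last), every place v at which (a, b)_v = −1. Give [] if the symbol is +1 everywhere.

[11, 13, 17, 31, 37, inf]

(a, b) ≡ (-124571733, -54723) mod (ℚ^×)²; places V = {2, 3, 11, 13, 17, 19, 29, 31, 37, ∞}.
(a,b)_19: α=1, u≡14; β=2, v≡9 (mod 19); (14|19)=-1, (9|19)=+1; sign (−1)^0·-1^2·+1^1 = +1.
(a,b)_3: α=-1, u≡1; β=3, v≡2 (mod 3); (1|3)=+1, (2|3)=-1; sign (−1)^1·+1^3·-1^-1 = +1.
(a,b)_2: α=-4, β=-4; u≡3, v≡5 (mod 8); ε(u)ε(v)=1·0, αω(v)=-4·1, βω(u)=-4·1; sum ≡ 0  ⇒  +1.
(a,b)_31: α=-1, u≡5; β=-2, v≡13 (mod 31); (5|31)=+1, (13|31)=-1; sign (−1)^0·+1^-2·-1^-1 = -1.
(a,b)_11: α=1, u≡7; β=2, v≡7 (mod 11); (7|11)=-1, (7|11)=-1; sign (−1)^0·-1^2·-1^1 = -1.
(a,b)_∞: sgn(-124571733)=−, sgn(-54723)=−, so -1.
(a,b)_37: α=2, u≡8; β=5, v≡1 (mod 37); (8|37)=-1, (1|37)=+1; sign (−1)^0·-1^5·+1^2 = -1.
(a,b)_13: α=1, u≡6; β=4, v≡5 (mod 13); (6|13)=-1, (5|13)=-1; sign (−1)^0·-1^4·-1^1 = -1.
(a,b)_17: α=5, u≡2; β=7, v≡11 (mod 17); (2|17)=+1, (11|17)=-1; sign (−1)^0·+1^7·-1^5 = -1.
(a,b)_29: α=1, u≡15; β=3, v≡21 (mod 29); (15|29)=-1, (21|29)=-1; sign (−1)^0·-1^3·-1^1 = +1.
(-124571733, -54723 / ℚ) ramifies at {11, 13, 17, 31, 37, ∞}: a division algebra.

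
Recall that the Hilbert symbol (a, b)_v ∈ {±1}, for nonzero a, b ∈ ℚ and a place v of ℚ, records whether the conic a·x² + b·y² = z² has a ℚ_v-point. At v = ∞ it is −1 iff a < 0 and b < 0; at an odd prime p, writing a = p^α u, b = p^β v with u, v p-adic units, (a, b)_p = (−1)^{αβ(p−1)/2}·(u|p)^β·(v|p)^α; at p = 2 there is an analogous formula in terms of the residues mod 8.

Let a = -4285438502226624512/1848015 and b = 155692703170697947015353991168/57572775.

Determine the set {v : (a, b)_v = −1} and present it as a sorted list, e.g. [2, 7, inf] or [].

[2, 5, 7, 13]

(a, b) ≡ (-1155, 9282) mod (ℚ^×)²; places V = {2, 3, 5, 7, 11, 13, 17, ∞}.
(a,b)_7: α=3, u≡6; β=5, v≡3 (mod 7); (6|7)=-1, (3|7)=-1; sign (−1)^1·-1^5·-1^3 = -1.
(a,b)_13: α=-2, u≡5; β=-1, v≡4 (mod 13); (5|13)=-1, (4|13)=+1; sign (−1)^0·-1^-1·+1^-2 = -1.
(a,b)_5: α=-1, u≡1; β=-2, v≡3 (mod 5); (1|5)=+1, (3|5)=-1; sign (−1)^0·+1^-2·-1^-1 = -1.
(a,b)_3: α=-7, u≡2; β=-11, v≡1 (mod 3); (2|3)=-1, (1|3)=+1; sign (−1)^1·-1^-11·+1^-7 = +1.
(a,b)_2: α=28, β=43; u≡5, v≡1 (mod 8); ε(u)ε(v)=0·0, αω(v)=28·0, βω(u)=43·1; sum ≡ 1  ⇒  -1.
(a,b)_∞: sgn(-1155)=−, sgn(9282)=+, so +1.
(a,b)_11: α=5, u≡1; β=8, v≡3 (mod 11); (1|11)=+1, (3|11)=+1; sign (−1)^0·+1^8·+1^5 = +1.
(a,b)_17: α=2, u≡1; β=3, v≡1 (mod 17); (1|17)=+1, (1|17)=+1; sign (−1)^0·+1^3·+1^2 = +1.
Ram(-1155, 9282) = {2, 5, 7, 13}; no ℚ_2-point on the conic.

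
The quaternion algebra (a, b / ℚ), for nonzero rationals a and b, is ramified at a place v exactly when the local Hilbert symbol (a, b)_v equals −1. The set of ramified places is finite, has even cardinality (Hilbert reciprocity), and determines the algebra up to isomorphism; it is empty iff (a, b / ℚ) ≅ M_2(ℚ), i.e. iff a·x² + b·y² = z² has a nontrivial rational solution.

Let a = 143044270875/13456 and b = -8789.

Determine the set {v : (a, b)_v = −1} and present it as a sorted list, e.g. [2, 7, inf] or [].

[2, 11, 23, 37]

Mod squares: a ≡ 2199835, b ≡ -8789. Check v ∈ {∞, 2, 3, 5, 11, 17, 23, 29, 37, 47}.
v=37: a=37^1·(≡30), b=37^0·(≡17) mod 37; (30|37)=+1, (17|37)=-1; (−1)^{1·0·18}·(+1)^0·(-1)^1 = -1.
v=17: a=17^2·(≡8), b=17^1·(≡10) mod 17; (8|17)=+1, (10|17)=-1; (−1)^{2·1·8}·(+1)^1·(-1)^2 = +1.
v=11: a=11^1·(≡3), b=11^1·(≡4) mod 11; (3|11)=+1, (4|11)=+1; (−1)^{1·1·5}·(+1)^1·(+1)^1 = -1.
v=2: v_2(a)=-4, v_2(b)=0; units ≡ 3, 3 (mod 8); ε·ε+αω+βω = 1·1+-4·1+0·1 ≡ 1  ⇒  (a,b)_2 = -1.
v=47: a=47^1·(≡35), b=47^1·(≡1) mod 47; (35|47)=-1, (1|47)=+1; (−1)^{1·1·23}·(-1)^1·(+1)^1 = +1.
v=23: a=23^1·(≡21), b=23^0·(≡20) mod 23; (21|23)=-1, (20|23)=-1; (−1)^{1·0·11}·(-1)^0·(-1)^1 = -1.
v=29: a=29^-2·(≡3), b=29^0·(≡27) mod 29; (3|29)=-1, (27|29)=-1; (−1)^{-2·0·14}·(-1)^0·(-1)^-2 = +1.
v=3: a=3^2·(≡1), b=3^0·(≡1) mod 3; (1|3)=+1, (1|3)=+1; (−1)^{2·0·1}·(+1)^0·(+1)^2 = +1.
v=∞: 2199835 > 0 and -8789 < 0  ⇒  (a,b)_∞ = +1.
v=5: a=5^3·(≡2), b=5^0·(≡1) mod 5; (2|5)=-1, (1|5)=+1; (−1)^{3·0·2}·(-1)^0·(+1)^3 = +1.
|Ram(2199835, -8789)| = 4, even; anisotropic at {2, 11, 23, 37}.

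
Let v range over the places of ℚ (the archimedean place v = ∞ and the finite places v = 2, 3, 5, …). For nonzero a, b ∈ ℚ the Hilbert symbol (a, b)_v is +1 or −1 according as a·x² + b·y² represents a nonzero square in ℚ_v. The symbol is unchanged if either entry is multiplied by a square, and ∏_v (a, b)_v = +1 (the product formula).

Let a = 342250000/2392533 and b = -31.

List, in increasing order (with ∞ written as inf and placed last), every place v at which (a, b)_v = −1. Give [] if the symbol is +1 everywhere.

(a, b) ≡ (13, -31) mod (ℚ^×)²; places V = {2, 3, 5, 11, 13, 31, 37, ∞}.
(a,b)_3: α=-2, u≡1; β=0, v≡2 (mod 3); (1|3)=+1, (2|3)=-1; sign (−1)^0·+1^0·-1^-2 = +1.
(a,b)_5: α=6, u≡3; β=0, v≡4 (mod 5); (3|5)=-1, (4|5)=+1; sign (−1)^0·-1^0·+1^6 = +1.
(a,b)_31: α=0, u≡26; β=1, v≡30 (mod 31); (26|31)=-1, (30|31)=-1; sign (−1)^0·-1^1·-1^0 = -1.
(a,b)_11: α=-2, u≡8; β=0, v≡2 (mod 11); (8|11)=-1, (2|11)=-1; sign (−1)^0·-1^0·-1^-2 = +1.
(a,b)_∞: sgn(13)=+, sgn(-31)=−, so +1.
(a,b)_13: α=-3, u≡4; β=0, v≡8 (mod 13); (4|13)=+1, (8|13)=-1; sign (−1)^0·+1^0·-1^-3 = -1.
(a,b)_2: α=4, β=0; u≡5, v≡1 (mod 8); ε(u)ε(v)=0·0, αω(v)=4·0, βω(u)=0·1; sum ≡ 0  ⇒  +1.
(a,b)_37: α=2, u≡14; β=0, v≡6 (mod 37); (14|37)=-1, (6|37)=-1; sign (−1)^0·-1^0·-1^2 = +1.
(13, -31 / ℚ) ramifies at {13, 31}: a division algebra.

[13, 31]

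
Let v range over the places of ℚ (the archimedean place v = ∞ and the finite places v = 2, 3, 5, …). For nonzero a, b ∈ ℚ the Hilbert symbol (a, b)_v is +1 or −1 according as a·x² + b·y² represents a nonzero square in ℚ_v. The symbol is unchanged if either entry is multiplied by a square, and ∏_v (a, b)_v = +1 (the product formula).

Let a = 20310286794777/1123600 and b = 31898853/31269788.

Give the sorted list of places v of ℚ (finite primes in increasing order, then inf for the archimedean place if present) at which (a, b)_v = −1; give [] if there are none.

(a, b) ≡ (713, 20539) mod (ℚ^×)²; places V = {2, 3, 5, 7, 11, 19, 23, 31, 47, 53, ∞}.
(a,b)_3: α=6, u≡2; β=6, v≡1 (mod 3); (2|3)=-1, (1|3)=+1; sign (−1)^0·-1^6·+1^6 = +1.
(a,b)_2: α=-4, β=-2; u≡1, v≡3 (mod 8); ε(u)ε(v)=0·1, αω(v)=-4·1, βω(u)=-2·0; sum ≡ 0  ⇒  +1.
(a,b)_7: α=2, u≡6; β=2, v≡1 (mod 7); (6|7)=-1, (1|7)=+1; sign (−1)^0·-1^2·+1^2 = +1.
(a,b)_53: α=-2, u≡11; β=-2, v≡4 (mod 53); (11|53)=+1, (4|53)=+1; sign (−1)^0·+1^-2·+1^-2 = +1.
(a,b)_31: α=1, u≡21; β=0, v≡17 (mod 31); (21|31)=-1, (17|31)=-1; sign (−1)^0·-1^0·-1^1 = -1.
(a,b)_23: α=1, u≡18; β=-1, v≡5 (mod 23); (18|23)=+1, (5|23)=-1; sign (−1)^1·+1^-1·-1^1 = +1.
(a,b)_11: α=0, u≡9; β=-2, v≡6 (mod 11); (9|11)=+1, (6|11)=-1; sign (−1)^0·+1^-2·-1^0 = +1.
(a,b)_47: α=2, u≡9; β=1, v≡21 (mod 47); (9|47)=+1, (21|47)=+1; sign (−1)^0·+1^1·+1^2 = +1.
(a,b)_19: α=2, u≡15; β=1, v≡11 (mod 19); (15|19)=-1, (11|19)=+1; sign (−1)^0·-1^1·+1^2 = -1.
(a,b)_∞: sgn(713)=+, sgn(20539)=+, so +1.
(a,b)_5: α=-2, u≡3; β=0, v≡1 (mod 5); (3|5)=-1, (1|5)=+1; sign (−1)^0·-1^0·+1^-2 = +1.
(713, 20539 / ℚ) ramifies at {19, 31}: a division algebra.

[19, 31]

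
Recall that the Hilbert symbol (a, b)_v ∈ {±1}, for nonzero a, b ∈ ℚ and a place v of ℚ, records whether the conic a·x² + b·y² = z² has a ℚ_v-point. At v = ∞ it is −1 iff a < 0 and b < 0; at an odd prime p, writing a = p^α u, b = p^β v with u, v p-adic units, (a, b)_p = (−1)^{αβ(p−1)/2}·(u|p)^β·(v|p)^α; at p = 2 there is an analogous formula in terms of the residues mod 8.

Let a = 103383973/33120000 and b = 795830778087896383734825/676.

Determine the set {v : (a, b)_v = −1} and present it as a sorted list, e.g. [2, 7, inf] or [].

(a, b) ≡ (401051, 96141148873) mod (ℚ^×)²; places V = {2, 3, 5, 7, 11, 13, 19, 23, 31, 37, 47, 53, ∞}.
(a,b)_5: α=-4, u≡4; β=2, v≡3 (mod 5); (4|5)=+1, (3|5)=-1; sign (−1)^0·+1^2·-1^-4 = +1.
(a,b)_11: α=2, u≡10; β=3, v≡5 (mod 11); (10|11)=-1, (5|11)=+1; sign (−1)^0·-1^3·+1^2 = -1.
(a,b)_2: α=-8, β=-2; u≡3, v≡1 (mod 8); ε(u)ε(v)=1·0, αω(v)=-8·0, βω(u)=-2·1; sum ≡ 0  ⇒  +1.
(a,b)_53: α=1, u≡19; β=3, v≡41 (mod 53); (19|53)=-1, (41|53)=-1; sign (−1)^0·-1^3·-1^1 = +1.
(a,b)_7: α=3, u≡3; β=3, v≡6 (mod 7); (3|7)=-1, (6|7)=-1; sign (−1)^1·-1^3·-1^3 = -1.
(a,b)_19: α=0, u≡12; β=1, v≡8 (mod 19); (12|19)=-1, (8|19)=-1; sign (−1)^0·-1^1·-1^0 = -1.
(a,b)_31: α=0, u≡9; β=1, v≡25 (mod 31); (9|31)=+1, (25|31)=+1; sign (−1)^0·+1^1·+1^0 = +1.
(a,b)_47: α=1, u≡5; β=3, v≡34 (mod 47); (5|47)=-1, (34|47)=+1; sign (−1)^1·-1^3·+1^1 = +1.
(a,b)_23: α=-1, u≡12; β=1, v≡11 (mod 23); (12|23)=+1, (11|23)=-1; sign (−1)^1·+1^1·-1^-1 = +1.
(a,b)_3: α=-2, u≡2; β=2, v≡1 (mod 3); (2|3)=-1, (1|3)=+1; sign (−1)^0·-1^2·+1^-2 = +1.
(a,b)_∞: sgn(401051)=+, sgn(96141148873)=+, so +1.
(a,b)_37: α=0, u≡18; β=1, v≡17 (mod 37); (18|37)=-1, (17|37)=-1; sign (−1)^0·-1^1·-1^0 = -1.
(a,b)_13: α=0, u≡1; β=-2, v≡10 (mod 13); (1|13)=+1, (10|13)=+1; sign (−1)^0·+1^-2·+1^0 = +1.
|Ram(401051, 96141148873)| = 4, even; anisotropic at {7, 11, 19, 37}.

[7, 11, 19, 37]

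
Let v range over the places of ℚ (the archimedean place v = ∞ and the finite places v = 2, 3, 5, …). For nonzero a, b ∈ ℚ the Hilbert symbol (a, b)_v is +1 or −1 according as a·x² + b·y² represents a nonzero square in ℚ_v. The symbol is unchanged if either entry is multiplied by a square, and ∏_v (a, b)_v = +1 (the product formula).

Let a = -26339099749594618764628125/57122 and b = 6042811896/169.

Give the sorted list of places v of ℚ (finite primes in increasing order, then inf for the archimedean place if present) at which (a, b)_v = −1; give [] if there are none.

(a, b) ≡ (-98890, 18650654) mod (ℚ^×)²; places V = {2, 3, 5, 11, 13, 23, 29, 31, 41, ∞}.
(a,b)_41: α=2, u≡37; β=1, v≡9 (mod 41); (37|41)=+1, (9|41)=+1; sign (−1)^0·+1^1·+1^2 = +1.
(a,b)_23: α=2, u≡11; β=1, v≡14 (mod 23); (11|23)=-1, (14|23)=-1; sign (−1)^0·-1^1·-1^2 = -1.
(a,b)_13: α=-4, u≡12; β=-2, v≡4 (mod 13); (12|13)=+1, (4|13)=+1; sign (−1)^0·+1^-2·+1^-4 = +1.
(a,b)_3: α=4, u≡2; β=4, v≡2 (mod 3); (2|3)=-1, (2|3)=-1; sign (−1)^0·-1^4·-1^4 = +1.
(a,b)_2: α=-1, β=3; u≡3, v≡7 (mod 8); ε(u)ε(v)=1·1, αω(v)=-1·0, βω(u)=3·1; sum ≡ 0  ⇒  +1.
(a,b)_∞: sgn(-98890)=−, sgn(18650654)=+, so +1.
(a,b)_29: α=3, u≡2; β=1, v≡7 (mod 29); (2|29)=-1, (7|29)=+1; sign (−1)^0·-1^1·+1^3 = -1.
(a,b)_31: α=3, u≡26; β=1, v≡17 (mod 31); (26|31)=-1, (17|31)=-1; sign (−1)^1·-1^1·-1^3 = -1.
(a,b)_5: α=5, u≡2; β=0, v≡4 (mod 5); (2|5)=-1, (4|5)=+1; sign (−1)^0·-1^0·+1^5 = +1.
(a,b)_11: α=5, u≡7; β=1, v≡6 (mod 11); (7|11)=-1, (6|11)=-1; sign (−1)^1·-1^1·-1^5 = -1.
|Ram(-98890, 18650654)| = 4, even; anisotropic at {11, 23, 29, 31}.

[11, 23, 29, 31]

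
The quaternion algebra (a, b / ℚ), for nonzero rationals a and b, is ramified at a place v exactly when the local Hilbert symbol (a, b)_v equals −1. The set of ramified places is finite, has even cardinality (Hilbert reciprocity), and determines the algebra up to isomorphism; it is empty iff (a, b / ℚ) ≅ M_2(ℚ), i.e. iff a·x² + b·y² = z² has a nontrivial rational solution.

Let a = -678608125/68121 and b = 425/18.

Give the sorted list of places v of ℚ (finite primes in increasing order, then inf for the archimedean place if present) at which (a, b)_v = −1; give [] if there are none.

[2, 13]

(a, b) ≡ (-13, 34) mod (ℚ^×)²; places V = {2, 3, 5, 13, 17, 29, ∞}.
(a,b)_29: α=-2, u≡25; β=0, v≡22 (mod 29); (25|29)=+1, (22|29)=+1; sign (−1)^0·+1^0·+1^-2 = +1.
(a,b)_5: α=4, u≡2; β=2, v≡4 (mod 5); (2|5)=-1, (4|5)=+1; sign (−1)^0·-1^2·+1^4 = +1.
(a,b)_13: α=1, u≡4; β=0, v≡7 (mod 13); (4|13)=+1, (7|13)=-1; sign (−1)^0·+1^0·-1^1 = -1.
(a,b)_17: α=4, u≡9; β=1, v≡8 (mod 17); (9|17)=+1, (8|17)=+1; sign (−1)^0·+1^1·+1^4 = +1.
(a,b)_3: α=-4, u≡2; β=-2, v≡1 (mod 3); (2|3)=-1, (1|3)=+1; sign (−1)^0·-1^-2·+1^-4 = +1.
(a,b)_2: α=0, β=-1; u≡3, v≡1 (mod 8); ε(u)ε(v)=1·0, αω(v)=0·0, βω(u)=-1·1; sum ≡ 1  ⇒  -1.
(a,b)_∞: sgn(-13)=−, sgn(34)=+, so +1.
Ram(-13, 34) = {2, 13}; no ℚ_2-point on the conic.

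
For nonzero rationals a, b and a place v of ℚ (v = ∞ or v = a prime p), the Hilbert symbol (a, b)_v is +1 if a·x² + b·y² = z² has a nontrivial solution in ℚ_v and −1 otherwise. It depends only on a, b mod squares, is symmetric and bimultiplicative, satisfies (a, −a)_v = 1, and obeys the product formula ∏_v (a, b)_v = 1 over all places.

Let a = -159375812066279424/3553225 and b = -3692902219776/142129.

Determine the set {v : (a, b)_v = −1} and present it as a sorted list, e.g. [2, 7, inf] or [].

Mod squares: a ≡ -154, b ≡ -66. Check v ∈ {∞, 2, 3, 5, 7, 11, 13, 17, 29}.
v=29: a=29^-2·(≡7), b=29^-2·(≡2) mod 29; (7|29)=+1, (2|29)=-1; (−1)^{-2·-2·14}·(+1)^-2·(-1)^-2 = +1.
v=17: a=17^2·(≡2), b=17^0·(≡8) mod 17; (2|17)=+1, (8|17)=+1; (−1)^{2·0·8}·(+1)^0·(+1)^2 = +1.
v=5: a=5^-2·(≡4), b=5^0·(≡1) mod 5; (4|5)=+1, (1|5)=+1; (−1)^{-2·0·2}·(+1)^0·(+1)^-2 = +1.
v=7: a=7^3·(≡6), b=7^2·(≡1) mod 7; (6|7)=-1, (1|7)=+1; (−1)^{3·2·3}·(-1)^2·(+1)^3 = +1.
v=∞: -154 < 0 and -66 < 0  ⇒  (a,b)_∞ = -1.
v=3: a=3^2·(≡2), b=3^3·(≡2) mod 3; (2|3)=-1, (2|3)=-1; (−1)^{2·3·1}·(-1)^3·(-1)^2 = -1.
v=11: a=11^3·(≡8), b=11^3·(≡3) mod 11; (8|11)=-1, (3|11)=+1; (−1)^{3·3·5}·(-1)^3·(+1)^3 = +1.
v=2: v_2(a)=27, v_2(b)=21; units ≡ 3, 7 (mod 8); ε·ε+αω+βω = 1·1+27·0+21·1 ≡ 0  ⇒  (a,b)_2 = +1.
v=13: a=13^-2·(≡2), b=13^-2·(≡4) mod 13; (2|13)=-1, (4|13)=+1; (−1)^{-2·-2·6}·(-1)^-2·(+1)^-2 = +1.
|Ram(-154, -66)| = 2, even; anisotropic at {3, ∞}.

[3, inf]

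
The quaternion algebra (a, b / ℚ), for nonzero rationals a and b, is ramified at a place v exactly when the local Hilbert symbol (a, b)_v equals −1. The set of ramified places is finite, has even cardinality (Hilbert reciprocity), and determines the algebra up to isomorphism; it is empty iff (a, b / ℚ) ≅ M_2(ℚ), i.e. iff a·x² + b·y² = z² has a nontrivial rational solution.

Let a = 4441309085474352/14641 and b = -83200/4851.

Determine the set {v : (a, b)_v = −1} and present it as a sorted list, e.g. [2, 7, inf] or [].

[13, 29, 37, 47]

Mod squares: a ≡ 22038347, b ≡ -143. Check v ∈ {∞, 2, 3, 5, 7, 11, 13, 19, 23, 29, 37, 47}.
v=3: a=3^2·(≡2), b=3^-2·(≡1) mod 3; (2|3)=-1, (1|3)=+1; (−1)^{2·-2·1}·(-1)^-2·(+1)^2 = +1.
v=37: a=37^1·(≡22), b=37^0·(≡31) mod 37; (22|37)=-1, (31|37)=-1; (−1)^{1·0·18}·(-1)^0·(-1)^1 = -1.
v=23: a=23^1·(≡12), b=23^0·(≡16) mod 23; (12|23)=+1, (16|23)=+1; (−1)^{1·0·11}·(+1)^0·(+1)^1 = +1.
v=2: v_2(a)=4, v_2(b)=8; units ≡ 3, 1 (mod 8); ε·ε+αω+βω = 1·0+4·0+8·1 ≡ 0  ⇒  (a,b)_2 = +1.
v=∞: 22038347 > 0 and -143 < 0  ⇒  (a,b)_∞ = +1.
v=5: a=5^0·(≡2), b=5^2·(≡2) mod 5; (2|5)=-1, (2|5)=-1; (−1)^{0·2·2}·(-1)^2·(-1)^0 = +1.
v=19: a=19^1·(≡6), b=19^0·(≡16) mod 19; (6|19)=+1, (16|19)=+1; (−1)^{1·0·9}·(+1)^0·(+1)^1 = +1.
v=11: a=11^-4·(≡3), b=11^-1·(≡4) mod 11; (3|11)=+1, (4|11)=+1; (−1)^{-4·-1·5}·(+1)^-1·(+1)^-4 = +1.
v=13: a=13^4·(≡7), b=13^1·(≡11) mod 13; (7|13)=-1, (11|13)=-1; (−1)^{4·1·6}·(-1)^1·(-1)^4 = -1.
v=47: a=47^1·(≡44), b=47^0·(≡46) mod 47; (44|47)=-1, (46|47)=-1; (−1)^{1·0·23}·(-1)^0·(-1)^1 = -1.
v=7: a=7^2·(≡2), b=7^-2·(≡2) mod 7; (2|7)=+1, (2|7)=+1; (−1)^{2·-2·3}·(+1)^-2·(+1)^2 = +1.
v=29: a=29^1·(≡11), b=29^0·(≡11) mod 29; (11|29)=-1, (11|29)=-1; (−1)^{1·0·14}·(-1)^0·(-1)^1 = -1.
Ram(22038347, -143) = {13, 29, 37, 47}; no ℚ_13-point on the conic.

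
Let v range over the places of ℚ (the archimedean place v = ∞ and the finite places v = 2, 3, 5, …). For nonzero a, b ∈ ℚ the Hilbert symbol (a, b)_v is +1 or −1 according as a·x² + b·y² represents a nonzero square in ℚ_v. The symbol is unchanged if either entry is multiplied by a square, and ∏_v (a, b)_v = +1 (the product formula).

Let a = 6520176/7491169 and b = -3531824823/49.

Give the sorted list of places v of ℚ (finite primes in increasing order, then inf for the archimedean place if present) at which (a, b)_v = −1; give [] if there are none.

(a, b) ≡ (559, -1910127) mod (ℚ^×)²; places V = {2, 3, 7, 13, 17, 19, 23, 31, 43, 47, ∞}.
(a,b)_7: α=-2, u≡5; β=-2, v≡5 (mod 7); (5|7)=-1, (5|7)=-1; sign (−1)^0·-1^-2·-1^-2 = +1.
(a,b)_43: α=1, u≡10; β=2, v≡39 (mod 43); (10|43)=+1, (39|43)=-1; sign (−1)^0·+1^2·-1^1 = -1.
(a,b)_2: α=4, β=0; u≡7, v≡1 (mod 8); ε(u)ε(v)=1·0, αω(v)=4·0, βω(u)=0·0; sum ≡ 0  ⇒  +1.
(a,b)_23: α=-2, u≡20; β=1, v≡12 (mod 23); (20|23)=-1, (12|23)=+1; sign (−1)^0·-1^1·+1^-2 = -1.
(a,b)_13: α=1, u≡9; β=0, v≡11 (mod 13); (9|13)=+1, (11|13)=-1; sign (−1)^0·+1^0·-1^1 = -1.
(a,b)_19: α=0, u≡3; β=1, v≡3 (mod 19); (3|19)=-1, (3|19)=-1; sign (−1)^0·-1^1·-1^0 = -1.
(a,b)_3: α=6, u≡1; β=1, v≡2 (mod 3); (1|3)=+1, (2|3)=-1; sign (−1)^0·+1^1·-1^6 = +1.
(a,b)_47: α=0, u≡2; β=1, v≡18 (mod 47); (2|47)=+1, (18|47)=+1; sign (−1)^0·+1^1·+1^0 = +1.
(a,b)_17: α=-2, u≡1; β=0, v≡3 (mod 17); (1|17)=+1, (3|17)=-1; sign (−1)^0·+1^0·-1^-2 = +1.
(a,b)_∞: sgn(559)=+, sgn(-1910127)=−, so +1.
(a,b)_31: α=0, u≡20; β=1, v≡26 (mod 31); (20|31)=+1, (26|31)=-1; sign (−1)^0·+1^1·-1^0 = +1.
(559, -1910127 / ℚ) ramifies at {13, 19, 23, 43}: a division algebra.

[13, 19, 23, 43]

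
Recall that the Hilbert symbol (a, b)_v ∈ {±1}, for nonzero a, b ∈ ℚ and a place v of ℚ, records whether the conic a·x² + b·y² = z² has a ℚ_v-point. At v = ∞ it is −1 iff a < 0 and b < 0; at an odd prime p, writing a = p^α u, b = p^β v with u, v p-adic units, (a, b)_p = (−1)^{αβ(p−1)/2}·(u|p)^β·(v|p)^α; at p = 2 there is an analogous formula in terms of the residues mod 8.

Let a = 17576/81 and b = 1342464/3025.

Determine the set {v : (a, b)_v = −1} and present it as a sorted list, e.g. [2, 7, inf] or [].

Mod squares: a ≡ 26, b ≡ 1311. Check v ∈ {∞, 2, 3, 5, 11, 13, 19, 23}.
v=5: a=5^0·(≡1), b=5^-2·(≡4) mod 5; (1|5)=+1, (4|5)=+1; (−1)^{0·-2·2}·(+1)^-2·(+1)^0 = +1.
v=∞: 26 > 0 and 1311 > 0  ⇒  (a,b)_∞ = +1.
v=23: a=23^0·(≡8), b=23^1·(≡11) mod 23; (8|23)=+1, (11|23)=-1; (−1)^{0·1·11}·(+1)^1·(-1)^0 = +1.
v=19: a=19^0·(≡4), b=19^1·(≡13) mod 19; (4|19)=+1, (13|19)=-1; (−1)^{0·1·9}·(+1)^1·(-1)^0 = +1.
v=13: a=13^3·(≡7), b=13^0·(≡5) mod 13; (7|13)=-1, (5|13)=-1; (−1)^{3·0·6}·(-1)^0·(-1)^3 = -1.
v=2: v_2(a)=3, v_2(b)=10; units ≡ 5, 7 (mod 8); ε·ε+αω+βω = 0·1+3·0+10·1 ≡ 0  ⇒  (a,b)_2 = +1.
v=3: a=3^-4·(≡2), b=3^1·(≡2) mod 3; (2|3)=-1, (2|3)=-1; (−1)^{-4·1·1}·(-1)^1·(-1)^-4 = -1.
v=11: a=11^0·(≡5), b=11^-2·(≡8) mod 11; (5|11)=+1, (8|11)=-1; (−1)^{0·-2·5}·(+1)^-2·(-1)^0 = +1.
(26, 1311 / ℚ) ramifies at {3, 13}: a division algebra.

[3, 13]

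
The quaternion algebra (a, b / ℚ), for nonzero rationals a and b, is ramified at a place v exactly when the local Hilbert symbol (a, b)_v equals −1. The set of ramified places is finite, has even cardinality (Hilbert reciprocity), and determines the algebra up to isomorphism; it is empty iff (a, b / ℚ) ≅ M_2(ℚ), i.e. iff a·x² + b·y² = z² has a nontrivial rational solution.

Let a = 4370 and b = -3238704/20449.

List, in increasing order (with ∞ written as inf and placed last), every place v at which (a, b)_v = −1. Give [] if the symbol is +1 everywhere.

[2, 3]

Mod squares: a ≡ 4370, b ≡ -51. Check v ∈ {∞, 2, 3, 5, 7, 11, 13, 17, 19, 23}.
v=19: a=19^1·(≡2), b=19^0·(≡11) mod 19; (2|19)=-1, (11|19)=+1; (−1)^{1·0·9}·(-1)^0·(+1)^1 = +1.
v=13: a=13^0·(≡2), b=13^-2·(≡3) mod 13; (2|13)=-1, (3|13)=+1; (−1)^{0·-2·6}·(-1)^-2·(+1)^0 = +1.
v=7: a=7^0·(≡2), b=7^2·(≡6) mod 7; (2|7)=+1, (6|7)=-1; (−1)^{0·2·3}·(+1)^2·(-1)^0 = +1.
v=2: v_2(a)=1, v_2(b)=4; units ≡ 1, 5 (mod 8); ε·ε+αω+βω = 0·0+1·1+4·0 ≡ 1  ⇒  (a,b)_2 = -1.
v=∞: 4370 > 0 and -51 < 0  ⇒  (a,b)_∞ = +1.
v=5: a=5^1·(≡4), b=5^0·(≡4) mod 5; (4|5)=+1, (4|5)=+1; (−1)^{1·0·2}·(+1)^0·(+1)^1 = +1.
v=3: a=3^0·(≡2), b=3^5·(≡1) mod 3; (2|3)=-1, (1|3)=+1; (−1)^{0·5·1}·(-1)^5·(+1)^0 = -1.
v=23: a=23^1·(≡6), b=23^0·(≡9) mod 23; (6|23)=+1, (9|23)=+1; (−1)^{1·0·11}·(+1)^0·(+1)^1 = +1.
v=11: a=11^0·(≡3), b=11^-2·(≡1) mod 11; (3|11)=+1, (1|11)=+1; (−1)^{0·-2·5}·(+1)^-2·(+1)^0 = +1.
v=17: a=17^0·(≡1), b=17^1·(≡5) mod 17; (1|17)=+1, (5|17)=-1; (−1)^{0·1·8}·(+1)^1·(-1)^0 = +1.
Ram(4370, -51) = {2, 3}; no ℚ_2-point on the conic.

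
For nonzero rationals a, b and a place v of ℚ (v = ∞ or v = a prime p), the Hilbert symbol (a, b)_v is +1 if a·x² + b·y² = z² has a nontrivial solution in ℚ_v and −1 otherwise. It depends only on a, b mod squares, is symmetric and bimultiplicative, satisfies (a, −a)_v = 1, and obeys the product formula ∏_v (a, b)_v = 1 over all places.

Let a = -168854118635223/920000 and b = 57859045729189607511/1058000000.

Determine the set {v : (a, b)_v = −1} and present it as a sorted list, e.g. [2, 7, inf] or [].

Mod squares: a ≡ -161, b ≡ 222. Check v ∈ {∞, 2, 3, 5, 7, 23, 37, 43}.
v=43: a=43^2·(≡41), b=43^2·(≡37) mod 43; (41|43)=+1, (37|43)=-1; (−1)^{2·2·21}·(+1)^2·(-1)^2 = +1.
v=3: a=3^4·(≡1), b=3^7·(≡2) mod 3; (1|3)=+1, (2|3)=-1; (−1)^{4·7·1}·(+1)^7·(-1)^4 = +1.
v=7: a=7^7·(≡3), b=7^10·(≡3) mod 7; (3|7)=-1, (3|7)=-1; (−1)^{7·10·3}·(-1)^10·(-1)^7 = -1.
v=5: a=5^-4·(≡1), b=5^-6·(≡3) mod 5; (1|5)=+1, (3|5)=-1; (−1)^{-4·-6·2}·(+1)^-6·(-1)^-4 = +1.
v=2: v_2(a)=-6, v_2(b)=-7; units ≡ 7, 7 (mod 8); ε·ε+αω+βω = 1·1+-6·0+-7·0 ≡ 1  ⇒  (a,b)_2 = -1.
v=37: a=37^2·(≡19), b=37^3·(≡29) mod 37; (19|37)=-1, (29|37)=-1; (−1)^{2·3·18}·(-1)^3·(-1)^2 = -1.
v=∞: -161 < 0 and 222 > 0  ⇒  (a,b)_∞ = +1.
v=23: a=23^-1·(≡2), b=23^-2·(≡10) mod 23; (2|23)=+1, (10|23)=-1; (−1)^{-1·-2·11}·(+1)^-2·(-1)^-1 = -1.
Ram(-161, 222) = {2, 7, 23, 37}; no ℚ_2-point on the conic.

[2, 7, 23, 37]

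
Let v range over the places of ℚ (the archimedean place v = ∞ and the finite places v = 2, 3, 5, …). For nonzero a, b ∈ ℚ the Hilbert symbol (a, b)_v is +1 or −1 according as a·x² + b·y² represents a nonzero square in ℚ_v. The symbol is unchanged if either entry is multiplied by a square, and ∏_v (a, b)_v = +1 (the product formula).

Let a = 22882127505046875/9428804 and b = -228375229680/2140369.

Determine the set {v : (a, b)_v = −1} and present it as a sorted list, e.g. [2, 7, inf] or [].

Mod squares: a ≡ 212640267, b ≡ -115855. Check v ∈ {∞, 2, 3, 5, 7, 11, 13, 17, 19, 23, 29, 47}.
v=17: a=17^1·(≡4), b=17^1·(≡13) mod 17; (4|17)=+1, (13|17)=+1; (−1)^{1·1·8}·(+1)^1·(+1)^1 = +1.
v=47: a=47^1·(≡10), b=47^1·(≡26) mod 47; (10|47)=-1, (26|47)=-1; (−1)^{1·1·23}·(-1)^1·(-1)^1 = -1.
v=29: a=29^1·(≡24), b=29^1·(≡13) mod 29; (24|29)=+1, (13|29)=+1; (−1)^{1·1·14}·(+1)^1·(+1)^1 = +1.
v=23: a=23^-1·(≡20), b=23^0·(≡15) mod 23; (20|23)=-1, (15|23)=-1; (−1)^{-1·0·11}·(-1)^0·(-1)^-1 = -1.
v=11: a=11^-4·(≡9), b=11^-2·(≡7) mod 11; (9|11)=+1, (7|11)=-1; (−1)^{-4·-2·5}·(+1)^-2·(-1)^-4 = +1.
v=5: a=5^6·(≡2), b=5^1·(≡1) mod 5; (2|5)=-1, (1|5)=+1; (−1)^{6·1·2}·(-1)^1·(+1)^6 = -1.
v=19: a=19^1·(≡4), b=19^-2·(≡9) mod 19; (4|19)=+1, (9|19)=+1; (−1)^{1·-2·9}·(+1)^-2·(+1)^1 = +1.
v=2: v_2(a)=-2, v_2(b)=4; units ≡ 3, 1 (mod 8); ε·ε+αω+βω = 1·0+-2·0+4·1 ≡ 0  ⇒  (a,b)_2 = +1.
v=3: a=3^9·(≡1), b=3^6·(≡2) mod 3; (1|3)=+1, (2|3)=-1; (−1)^{9·6·1}·(+1)^6·(-1)^9 = -1.
v=7: a=7^-1·(≡4), b=7^-2·(≡4) mod 7; (4|7)=+1, (4|7)=+1; (−1)^{-1·-2·3}·(+1)^-2·(+1)^-1 = +1.
v=13: a=13^2·(≡6), b=13^2·(≡12) mod 13; (6|13)=-1, (12|13)=+1; (−1)^{2·2·6}·(-1)^2·(+1)^2 = +1.
v=∞: 212640267 > 0 and -115855 < 0  ⇒  (a,b)_∞ = +1.
(212640267, -115855 / ℚ) ramifies at {3, 5, 23, 47}: a division algebra.

[3, 5, 23, 47]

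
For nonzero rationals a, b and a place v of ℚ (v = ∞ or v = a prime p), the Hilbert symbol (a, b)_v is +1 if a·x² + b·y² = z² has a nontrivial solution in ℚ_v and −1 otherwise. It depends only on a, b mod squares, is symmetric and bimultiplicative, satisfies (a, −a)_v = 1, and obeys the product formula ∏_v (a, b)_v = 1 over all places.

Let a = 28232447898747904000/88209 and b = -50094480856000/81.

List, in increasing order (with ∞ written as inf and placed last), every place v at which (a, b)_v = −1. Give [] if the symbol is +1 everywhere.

(a, b) ≡ (49210, -1615) mod (ℚ^×)²; places V = {2, 3, 5, 7, 11, 17, 19, 37, ∞}.
(a,b)_37: α=3, u≡20; β=2, v≡2 (mod 37); (20|37)=-1, (2|37)=-1; sign (−1)^0·-1^2·-1^3 = -1.
(a,b)_2: α=13, β=6; u≡5, v≡1 (mod 8); ε(u)ε(v)=0·0, αω(v)=13·0, βω(u)=6·1; sum ≡ 0  ⇒  +1.
(a,b)_∞: sgn(49210)=+, sgn(-1615)=−, so +1.
(a,b)_3: α=-6, u≡1; β=-4, v≡2 (mod 3); (1|3)=+1, (2|3)=-1; sign (−1)^0·+1^-4·-1^-6 = +1.
(a,b)_11: α=-2, u≡8; β=0, v≡6 (mod 11); (8|11)=-1, (6|11)=-1; sign (−1)^0·-1^0·-1^-2 = +1.
(a,b)_19: α=1, u≡9; β=1, v≡10 (mod 19); (9|19)=+1, (10|19)=-1; sign (−1)^1·+1^1·-1^1 = +1.
(a,b)_5: α=3, u≡3; β=3, v≡2 (mod 5); (3|5)=-1, (2|5)=-1; sign (−1)^0·-1^3·-1^3 = +1.
(a,b)_7: α=3, u≡1; β=2, v≡2 (mod 7); (1|7)=+1, (2|7)=+1; sign (−1)^0·+1^2·+1^3 = +1.
(a,b)_17: α=4, u≡10; β=3, v≡12 (mod 17); (10|17)=-1, (12|17)=-1; sign (−1)^0·-1^3·-1^4 = -1.
Ram(49210, -1615) = {17, 37}; no ℚ_17-point on the conic.

[17, 37]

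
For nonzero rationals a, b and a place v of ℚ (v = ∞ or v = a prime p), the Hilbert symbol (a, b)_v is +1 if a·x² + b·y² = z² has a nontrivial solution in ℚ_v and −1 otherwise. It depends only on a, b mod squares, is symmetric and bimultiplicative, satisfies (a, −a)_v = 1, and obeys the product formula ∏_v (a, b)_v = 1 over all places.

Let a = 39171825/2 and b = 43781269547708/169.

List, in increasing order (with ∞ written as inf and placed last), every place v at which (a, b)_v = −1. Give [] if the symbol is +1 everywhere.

Mod squares: a ≡ 7106, b ≡ 23. Check v ∈ {∞, 2, 3, 5, 7, 11, 13, 17, 19, 23, 31}.
v=7: a=7^2·(≡2), b=7^2·(≡2) mod 7; (2|7)=+1, (2|7)=+1; (−1)^{2·2·3}·(+1)^2·(+1)^2 = +1.
v=11: a=11^1·(≡6), b=11^2·(≡4) mod 11; (6|11)=-1, (4|11)=+1; (−1)^{1·2·5}·(-1)^2·(+1)^1 = +1.
v=19: a=19^1·(≡2), b=19^0·(≡17) mod 19; (2|19)=-1, (17|19)=+1; (−1)^{1·0·9}·(-1)^0·(+1)^1 = +1.
v=13: a=13^0·(≡2), b=13^-2·(≡4) mod 13; (2|13)=-1, (4|13)=+1; (−1)^{0·-2·6}·(-1)^-2·(+1)^0 = +1.
v=3: a=3^2·(≡2), b=3^0·(≡2) mod 3; (2|3)=-1, (2|3)=-1; (−1)^{2·0·1}·(-1)^0·(-1)^2 = +1.
v=2: v_2(a)=-1, v_2(b)=2; units ≡ 1, 7 (mod 8); ε·ε+αω+βω = 0·1+-1·0+2·0 ≡ 0  ⇒  (a,b)_2 = +1.
v=5: a=5^2·(≡4), b=5^0·(≡2) mod 5; (4|5)=+1, (2|5)=-1; (−1)^{2·0·2}·(+1)^0·(-1)^2 = +1.
v=∞: 7106 > 0 and 23 > 0  ⇒  (a,b)_∞ = +1.
v=23: a=23^0·(≡21), b=23^1·(≡8) mod 23; (21|23)=-1, (8|23)=+1; (−1)^{0·1·11}·(-1)^1·(+1)^0 = -1.
v=17: a=17^1·(≡14), b=17^4·(≡14) mod 17; (14|17)=-1, (14|17)=-1; (−1)^{1·4·8}·(-1)^4·(-1)^1 = -1.
v=31: a=31^0·(≡4), b=31^2·(≡27) mod 31; (4|31)=+1, (27|31)=-1; (−1)^{0·2·15}·(+1)^2·(-1)^0 = +1.
(7106, 23 / ℚ) ramifies at {17, 23}: a division algebra.

[17, 23]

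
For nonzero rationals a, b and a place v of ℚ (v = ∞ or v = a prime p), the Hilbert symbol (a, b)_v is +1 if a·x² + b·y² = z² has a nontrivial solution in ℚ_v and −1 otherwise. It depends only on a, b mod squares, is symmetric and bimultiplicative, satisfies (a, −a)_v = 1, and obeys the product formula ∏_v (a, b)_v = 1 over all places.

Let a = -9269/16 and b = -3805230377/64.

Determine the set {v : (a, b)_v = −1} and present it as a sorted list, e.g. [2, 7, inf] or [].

Mod squares: a ≡ -9269, b ≡ -3959657. Check v ∈ {∞, 2, 13, 17, 19, 23, 31, 41}.
v=13: a=13^1·(≡5), b=13^1·(≡1) mod 13; (5|13)=-1, (1|13)=+1; (−1)^{1·1·6}·(-1)^1·(+1)^1 = -1.
v=17: a=17^0·(≡4), b=17^1·(≡9) mod 17; (4|17)=+1, (9|17)=+1; (−1)^{0·1·8}·(+1)^1·(+1)^0 = +1.
v=23: a=23^1·(≡5), b=23^1·(≡19) mod 23; (5|23)=-1, (19|23)=-1; (−1)^{1·1·11}·(-1)^1·(-1)^1 = -1.
v=19: a=19^0·(≡18), b=19^1·(≡18) mod 19; (18|19)=-1, (18|19)=-1; (−1)^{0·1·9}·(-1)^1·(-1)^0 = -1.
v=41: a=41^0·(≡28), b=41^1·(≡22) mod 41; (28|41)=-1, (22|41)=-1; (−1)^{0·1·20}·(-1)^1·(-1)^0 = -1.
v=31: a=31^1·(≡22), b=31^2·(≡2) mod 31; (22|31)=-1, (2|31)=+1; (−1)^{1·2·15}·(-1)^2·(+1)^1 = +1.
v=∞: -9269 < 0 and -3959657 < 0  ⇒  (a,b)_∞ = -1.
v=2: v_2(a)=-4, v_2(b)=-6; units ≡ 3, 7 (mod 8); ε·ε+αω+βω = 1·1+-4·0+-6·1 ≡ 1  ⇒  (a,b)_2 = -1.
|Ram(-9269, -3959657)| = 6, even; anisotropic at {2, 13, 19, 23, 41, ∞}.

[2, 13, 19, 23, 41, inf]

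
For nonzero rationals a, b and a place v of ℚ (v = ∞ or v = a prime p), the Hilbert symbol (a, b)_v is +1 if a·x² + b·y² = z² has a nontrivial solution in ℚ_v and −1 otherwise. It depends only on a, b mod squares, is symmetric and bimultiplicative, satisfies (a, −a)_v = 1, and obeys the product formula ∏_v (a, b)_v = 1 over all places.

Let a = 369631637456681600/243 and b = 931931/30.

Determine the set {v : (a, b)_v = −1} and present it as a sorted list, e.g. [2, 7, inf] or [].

(a, b) ≡ (798, 570570) mod (ℚ^×)²; places V = {2, 3, 5, 7, 11, 13, 19, ∞}.
(a,b)_3: α=-5, u≡2; β=-1, v≡2 (mod 3); (2|3)=-1, (2|3)=-1; sign (−1)^1·-1^-1·-1^-5 = -1.
(a,b)_19: α=3, u≡6; β=1, v≡13 (mod 19); (6|19)=+1, (13|19)=-1; sign (−1)^1·+1^1·-1^3 = +1.
(a,b)_∞: sgn(798)=+, sgn(570570)=+, so +1.
(a,b)_11: α=2, u≡10; β=1, v≡4 (mod 11); (10|11)=-1, (4|11)=+1; sign (−1)^0·-1^1·+1^2 = -1.
(a,b)_5: α=2, u≡3; β=-1, v≡1 (mod 5); (3|5)=-1, (1|5)=+1; sign (−1)^0·-1^-1·+1^2 = -1.
(a,b)_7: α=7, u≡1; β=3, v≡4 (mod 7); (1|7)=+1, (4|7)=+1; sign (−1)^1·+1^3·+1^7 = -1.
(a,b)_13: α=2, u≡8; β=1, v≡11 (mod 13); (8|13)=-1, (11|13)=-1; sign (−1)^0·-1^1·-1^2 = -1.
(a,b)_2: α=7, β=-1; u≡7, v≡5 (mod 8); ε(u)ε(v)=1·0, αω(v)=7·1, βω(u)=-1·0; sum ≡ 1  ⇒  -1.
(798, 570570 / ℚ) ramifies at {2, 3, 5, 7, 11, 13}: a division algebra.

[2, 3, 5, 7, 11, 13]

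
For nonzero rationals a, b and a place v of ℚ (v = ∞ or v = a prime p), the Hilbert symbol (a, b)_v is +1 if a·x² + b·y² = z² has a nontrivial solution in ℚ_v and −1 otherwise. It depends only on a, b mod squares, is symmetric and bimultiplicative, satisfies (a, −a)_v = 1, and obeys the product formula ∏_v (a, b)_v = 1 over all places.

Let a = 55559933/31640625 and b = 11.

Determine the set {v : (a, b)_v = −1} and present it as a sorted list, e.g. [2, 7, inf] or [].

Mod squares: a ≡ 2717, b ≡ 11. Check v ∈ {∞, 2, 3, 5, 11, 13, 19}.
v=3: a=3^-4·(≡2), b=3^0·(≡2) mod 3; (2|3)=-1, (2|3)=-1; (−1)^{-4·0·1}·(-1)^0·(-1)^-4 = +1.
v=19: a=19^1·(≡12), b=19^0·(≡11) mod 19; (12|19)=-1, (11|19)=+1; (−1)^{1·0·9}·(-1)^0·(+1)^1 = +1.
v=13: a=13^3·(≡10), b=13^0·(≡11) mod 13; (10|13)=+1, (11|13)=-1; (−1)^{3·0·6}·(+1)^0·(-1)^3 = -1.
v=∞: 2717 > 0 and 11 > 0  ⇒  (a,b)_∞ = +1.
v=5: a=5^-8·(≡3), b=5^0·(≡1) mod 5; (3|5)=-1, (1|5)=+1; (−1)^{-8·0·2}·(-1)^0·(+1)^-8 = +1.
v=2: v_2(a)=0, v_2(b)=0; units ≡ 5, 3 (mod 8); ε·ε+αω+βω = 0·1+0·1+0·1 ≡ 0  ⇒  (a,b)_2 = +1.
v=11: a=11^3·(≡4), b=11^1·(≡1) mod 11; (4|11)=+1, (1|11)=+1; (−1)^{3·1·5}·(+1)^1·(+1)^3 = -1.
|Ram(2717, 11)| = 2, even; anisotropic at {11, 13}.

[11, 13]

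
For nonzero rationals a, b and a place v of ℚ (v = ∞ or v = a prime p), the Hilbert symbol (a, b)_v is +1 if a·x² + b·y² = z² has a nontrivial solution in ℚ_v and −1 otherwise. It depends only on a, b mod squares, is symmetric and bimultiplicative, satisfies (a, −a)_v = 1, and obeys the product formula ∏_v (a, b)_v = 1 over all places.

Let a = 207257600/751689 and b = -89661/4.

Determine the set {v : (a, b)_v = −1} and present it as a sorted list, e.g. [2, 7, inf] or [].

(a, b) ≡ (506, -741) mod (ℚ^×)²; places V = {2, 3, 5, 11, 13, 17, 19, 23, ∞}.
(a,b)_11: α=1, u≡2; β=2, v≡10 (mod 11); (2|11)=-1, (10|11)=-1; sign (−1)^0·-1^2·-1^1 = -1.
(a,b)_3: α=-2, u≡2; β=1, v≡2 (mod 3); (2|3)=-1, (2|3)=-1; sign (−1)^0·-1^1·-1^-2 = -1.
(a,b)_19: α=0, u≡3; β=1, v≡3 (mod 19); (3|19)=-1, (3|19)=-1; sign (−1)^0·-1^1·-1^0 = -1.
(a,b)_23: α=1, u≡10; β=0, v≡4 (mod 23); (10|23)=-1, (4|23)=+1; sign (−1)^0·-1^0·+1^1 = +1.
(a,b)_13: α=0, u≡10; β=1, v≡8 (mod 13); (10|13)=+1, (8|13)=-1; sign (−1)^0·+1^1·-1^0 = +1.
(a,b)_2: α=15, β=-2; u≡5, v≡3 (mod 8); ε(u)ε(v)=0·1, αω(v)=15·1, βω(u)=-2·1; sum ≡ 1  ⇒  -1.
(a,b)_∞: sgn(506)=+, sgn(-741)=−, so +1.
(a,b)_17: α=-4, u≡1; β=0, v≡12 (mod 17); (1|17)=+1, (12|17)=-1; sign (−1)^0·+1^0·-1^-4 = +1.
(a,b)_5: α=2, u≡1; β=0, v≡1 (mod 5); (1|5)=+1, (1|5)=+1; sign (−1)^0·+1^0·+1^2 = +1.
Ram(506, -741) = {2, 3, 11, 19}; no ℚ_2-point on the conic.

[2, 3, 11, 19]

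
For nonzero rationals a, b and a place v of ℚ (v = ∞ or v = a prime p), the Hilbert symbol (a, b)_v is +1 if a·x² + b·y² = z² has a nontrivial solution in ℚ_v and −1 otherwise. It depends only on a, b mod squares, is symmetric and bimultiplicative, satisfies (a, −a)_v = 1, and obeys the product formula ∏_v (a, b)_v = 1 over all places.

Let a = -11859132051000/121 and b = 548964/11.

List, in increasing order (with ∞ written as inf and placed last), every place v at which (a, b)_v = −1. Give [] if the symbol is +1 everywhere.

[2, 11, 17, 23]

(a, b) ≡ (-510, 167739) mod (ℚ^×)²; places V = {2, 3, 5, 11, 13, 17, 23, ∞}.
(a,b)_13: α=2, u≡1; β=1, v≡11 (mod 13); (1|13)=+1, (11|13)=-1; sign (−1)^0·+1^1·-1^2 = +1.
(a,b)_11: α=-2, u≡8; β=-1, v≡9 (mod 11); (8|11)=-1, (9|11)=+1; sign (−1)^0·-1^-1·+1^-2 = -1.
(a,b)_5: α=3, u≡2; β=0, v≡4 (mod 5); (2|5)=-1, (4|5)=+1; sign (−1)^0·-1^0·+1^3 = +1.
(a,b)_3: α=3, u≡1; β=3, v≡2 (mod 3); (1|3)=+1, (2|3)=-1; sign (−1)^1·+1^3·-1^3 = +1.
(a,b)_∞: sgn(-510)=−, sgn(167739)=+, so +1.
(a,b)_17: α=3, u≡4; β=1, v≡7 (mod 17); (4|17)=+1, (7|17)=-1; sign (−1)^0·+1^1·-1^3 = -1.
(a,b)_2: α=3, β=2; u≡1, v≡3 (mod 8); ε(u)ε(v)=0·1, αω(v)=3·1, βω(u)=2·0; sum ≡ 1  ⇒  -1.
(a,b)_23: α=2, u≡22; β=1, v≡12 (mod 23); (22|23)=-1, (12|23)=+1; sign (−1)^0·-1^1·+1^2 = -1.
(-510, 167739 / ℚ) ramifies at {2, 11, 17, 23}: a division algebra.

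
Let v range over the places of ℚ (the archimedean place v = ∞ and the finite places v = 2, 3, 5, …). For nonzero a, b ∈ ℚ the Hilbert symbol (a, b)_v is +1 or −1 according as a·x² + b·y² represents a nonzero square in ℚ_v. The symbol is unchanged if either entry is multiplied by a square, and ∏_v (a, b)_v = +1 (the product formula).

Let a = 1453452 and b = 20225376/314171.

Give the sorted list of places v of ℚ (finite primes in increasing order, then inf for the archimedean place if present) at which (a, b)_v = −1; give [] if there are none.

Mod squares: a ≡ 3003, b ≡ 66. Check v ∈ {∞, 2, 3, 7, 11, 13, 17}.
v=13: a=13^1·(≡4), b=13^-4·(≡12) mod 13; (4|13)=+1, (12|13)=+1; (−1)^{1·-4·6}·(+1)^-4·(+1)^1 = +1.
v=7: a=7^1·(≡2), b=7^0·(≡6) mod 7; (2|7)=+1, (6|7)=-1; (−1)^{1·0·3}·(+1)^0·(-1)^1 = -1.
v=2: v_2(a)=2, v_2(b)=5; units ≡ 3, 1 (mod 8); ε·ε+αω+βω = 1·0+2·0+5·1 ≡ 1  ⇒  (a,b)_2 = -1.
v=11: a=11^3·(≡3), b=11^-1·(≡10) mod 11; (3|11)=+1, (10|11)=-1; (−1)^{3·-1·5}·(+1)^-1·(-1)^3 = +1.
v=17: a=17^0·(≡3), b=17^2·(≡15) mod 17; (3|17)=-1, (15|17)=+1; (−1)^{0·2·8}·(-1)^2·(+1)^0 = +1.
v=3: a=3^1·(≡2), b=3^7·(≡1) mod 3; (2|3)=-1, (1|3)=+1; (−1)^{1·7·1}·(-1)^7·(+1)^1 = +1.
v=∞: 3003 > 0 and 66 > 0  ⇒  (a,b)_∞ = +1.
(3003, 66 / ℚ) ramifies at {2, 7}: a division algebra.

[2, 7]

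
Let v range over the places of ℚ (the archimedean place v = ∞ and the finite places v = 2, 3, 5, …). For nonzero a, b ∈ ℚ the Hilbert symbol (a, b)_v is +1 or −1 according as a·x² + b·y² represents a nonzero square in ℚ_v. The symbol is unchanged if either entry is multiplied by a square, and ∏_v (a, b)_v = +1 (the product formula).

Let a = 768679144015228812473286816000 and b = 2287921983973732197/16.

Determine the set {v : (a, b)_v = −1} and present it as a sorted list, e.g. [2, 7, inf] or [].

[5, 7, 13, 23]

Mod squares: a ≡ 4238785, b ≡ 2093. Check v ∈ {∞, 2, 3, 5, 7, 13, 23, 29, 31, 41}.
v=∞: 4238785 > 0 and 2093 > 0  ⇒  (a,b)_∞ = +1.
v=41: a=41^3·(≡19), b=41^2·(≡23) mod 41; (19|41)=-1, (23|41)=+1; (−1)^{3·2·20}·(-1)^2·(+1)^3 = +1.
v=2: v_2(a)=8, v_2(b)=-4; units ≡ 1, 5 (mod 8); ε·ε+αω+βω = 0·0+8·1+-4·0 ≡ 0  ⇒  (a,b)_2 = +1.
v=5: a=5^3·(≡3), b=5^0·(≡2) mod 5; (3|5)=-1, (2|5)=-1; (−1)^{3·0·2}·(-1)^0·(-1)^3 = -1.
v=3: a=3^2·(≡1), b=3^2·(≡2) mod 3; (1|3)=+1, (2|3)=-1; (−1)^{2·2·1}·(+1)^2·(-1)^2 = +1.
v=23: a=23^5·(≡20), b=23^3·(≡10) mod 23; (20|23)=-1, (10|23)=-1; (−1)^{5·3·11}·(-1)^3·(-1)^5 = -1.
v=13: a=13^2·(≡2), b=13^3·(≡2) mod 13; (2|13)=-1, (2|13)=-1; (−1)^{2·3·6}·(-1)^3·(-1)^2 = -1.
v=7: a=7^2·(≡3), b=7^1·(≡5) mod 7; (3|7)=-1, (5|7)=-1; (−1)^{2·1·3}·(-1)^1·(-1)^2 = -1.
v=29: a=29^3·(≡25), b=29^2·(≡24) mod 29; (25|29)=+1, (24|29)=+1; (−1)^{3·2·14}·(+1)^2·(+1)^3 = +1.
v=31: a=31^3·(≡18), b=31^2·(≡19) mod 31; (18|31)=+1, (19|31)=+1; (−1)^{3·2·15}·(+1)^2·(+1)^3 = +1.
(4238785, 2093 / ℚ) ramifies at {5, 7, 13, 23}: a division algebra.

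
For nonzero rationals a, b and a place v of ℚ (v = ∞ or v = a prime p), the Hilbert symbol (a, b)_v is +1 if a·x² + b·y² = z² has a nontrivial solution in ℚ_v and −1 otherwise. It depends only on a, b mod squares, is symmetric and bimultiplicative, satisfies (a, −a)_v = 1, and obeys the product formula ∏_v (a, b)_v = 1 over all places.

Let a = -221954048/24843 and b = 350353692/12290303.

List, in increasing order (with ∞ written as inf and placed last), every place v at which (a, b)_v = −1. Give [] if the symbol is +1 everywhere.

[]

Mod squares: a ≡ -40641, b ≡ 232921. Check v ∈ {∞, 2, 3, 7, 13, 17, 19, 23, 31, 41, 43}.
v=2: v_2(a)=14, v_2(b)=2; units ≡ 7, 1 (mod 8); ε·ε+αω+βω = 1·0+14·0+2·0 ≡ 0  ⇒  (a,b)_2 = +1.
v=31: a=31^1·(≡27), b=31^2·(≡1) mod 31; (27|31)=-1, (1|31)=+1; (−1)^{1·2·15}·(-1)^2·(+1)^1 = +1.
v=∞: -40641 < 0 and 232921 > 0  ⇒  (a,b)_∞ = +1.
v=43: a=43^0·(≡8), b=43^-2·(≡28) mod 43; (8|43)=-1, (28|43)=-1; (−1)^{0·-2·21}·(-1)^-2·(-1)^0 = +1.
v=41: a=41^0·(≡5), b=41^1·(≡16) mod 41; (5|41)=+1, (16|41)=+1; (−1)^{0·1·20}·(+1)^1·(+1)^0 = +1.
v=7: a=7^-2·(≡2), b=7^0·(≡6) mod 7; (2|7)=+1, (6|7)=-1; (−1)^{-2·0·3}·(+1)^0·(-1)^-2 = +1.
v=17: a=17^0·(≡10), b=17^-2·(≡8) mod 17; (10|17)=-1, (8|17)=+1; (−1)^{0·-2·8}·(-1)^-2·(+1)^0 = +1.
v=19: a=19^1·(≡13), b=19^1·(≡16) mod 19; (13|19)=-1, (16|19)=+1; (−1)^{1·1·9}·(-1)^1·(+1)^1 = +1.
v=3: a=3^-1·(≡1), b=3^2·(≡1) mod 3; (1|3)=+1, (1|3)=+1; (−1)^{-1·2·1}·(+1)^2·(+1)^-1 = +1.
v=13: a=13^-2·(≡12), b=13^1·(≡3) mod 13; (12|13)=+1, (3|13)=+1; (−1)^{-2·1·6}·(+1)^1·(+1)^-2 = +1.
v=23: a=23^1·(≡1), b=23^-1·(≡14) mod 23; (1|23)=+1, (14|23)=-1; (−1)^{1·-1·11}·(+1)^-1·(-1)^1 = +1.
Every local symbol is +1, so the conic -40641·x² + 232921·y² = z² has ℚ_v-points for all v and hence a ℚ-point; (a, b / ℚ) ≅ M_2(ℚ).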